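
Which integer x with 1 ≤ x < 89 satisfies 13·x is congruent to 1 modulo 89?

48

13·48 = 624 = 7·89 + 1, so 13⁻¹ ≡ 48 (mod 89).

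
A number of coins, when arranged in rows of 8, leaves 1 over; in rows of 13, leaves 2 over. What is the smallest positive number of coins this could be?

Since 13·5 ≡ 1 (mod 8), take x = 2 + 13·((1−2)·5 mod 8) = 2 + 13·3 = 41.
Check: 41 mod 8 = 1, 41 mod 13 = 2.

41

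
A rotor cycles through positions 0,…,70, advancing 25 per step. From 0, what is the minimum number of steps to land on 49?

19

25⁻¹ ≡ 54 (mod 71) because 25·54 = 1350 = 19·71 + 1.
So x ≡ 54·49 = 2646 ≡ 19 (mod 71).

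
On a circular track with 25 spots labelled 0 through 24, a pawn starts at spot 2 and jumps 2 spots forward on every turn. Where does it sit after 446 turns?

19

446·2 = 892.
Dividing 892 by 25 gives quotient 35 and remainder 17.
(2 + 17) mod 25 = 19.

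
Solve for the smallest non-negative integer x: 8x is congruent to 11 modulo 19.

8⁻¹ ≡ 12 (mod 19) because 8·12 = 96 = 5·19 + 1.
Multiplying both sides by 12: x ≡ 12·11 = 132 ≡ 18 (mod 19).

18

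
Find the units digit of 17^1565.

7

Powers of 7 mod 10 repeat with period 4: 7, 9, 3, 1.
1565 leaves remainder 1 on division by 4, so 17^1565 ends in 7.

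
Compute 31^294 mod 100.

By repeated squaring mod 100: 31^1≡31, 31^2≡61, 31^4≡21, 31^8≡41, 31^16≡81, 31^32≡61, 31^64≡21, 31^128≡41, 31^256≡81.
294 = 2 + 4 + 32 + 256, so 31^294 ≡ 61·21·61·81 ≡ 21 (mod 100).

21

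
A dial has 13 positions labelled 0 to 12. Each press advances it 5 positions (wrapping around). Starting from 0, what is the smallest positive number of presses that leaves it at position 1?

8

13 = 2·5 + 3
5 = 1·3 + 2
3 = 1·2 + 1
2 = 2·1 + 0
Back-substituting gives 5·8 ≡ 1 (mod 13).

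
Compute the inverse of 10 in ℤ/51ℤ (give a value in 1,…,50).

10·46 = 460 = 9·51 + 1, so 10⁻¹ ≡ 46 (mod 51).

46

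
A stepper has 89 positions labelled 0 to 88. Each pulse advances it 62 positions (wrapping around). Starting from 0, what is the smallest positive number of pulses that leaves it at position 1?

62·56 = 3472 = 39·89 + 1, so 62⁻¹ ≡ 56 (mod 89).

56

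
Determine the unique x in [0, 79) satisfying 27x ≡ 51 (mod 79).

27⁻¹ ≡ 41 (mod 79) because 27·41 = 1107 = 14·79 + 1.
Multiplying both sides by 41: x ≡ 41·51 = 2091 ≡ 37 (mod 79).
Check: 27·37 = 999 = 12·79 + 51.

37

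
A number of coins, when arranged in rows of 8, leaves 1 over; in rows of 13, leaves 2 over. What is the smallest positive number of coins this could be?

41

x ≡ 1 (mod 8) gives x ∈ {1, 9, 17, 25, 33, 41}.
The first of these with x mod 13 = 2 is 41.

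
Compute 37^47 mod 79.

39

By repeated squaring mod 79: 37^1≡37, 37^2≡26, 37^4≡44, 37^8≡40, 37^16≡20, 37^32≡5.
47 = 1 + 2 + 4 + 8 + 32, so 37^47 ≡ 37·26·44·40·5 ≡ 39 (mod 79).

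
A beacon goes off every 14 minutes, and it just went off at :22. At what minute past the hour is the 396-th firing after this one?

396·14 = 5544.
Dividing 5544 by 60 gives quotient 92 and remainder 24.
(22 + 24) mod 60 = 46.

46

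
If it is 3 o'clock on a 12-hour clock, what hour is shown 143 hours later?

143 mod 12 = 11 (since 11·12 = 132).
3 + 11 → 2 on a 12-hour dial.

2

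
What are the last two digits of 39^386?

61

Square-and-reduce mod 100: 39^1≡39, 39^2≡21, 39^4≡41, 39^8≡81, 39^16≡61, 39^32≡21, 39^64≡41, 39^128≡81, 39^256≡61.
386 = 2 + 128 + 256, so 39^386 ≡ 21·81·61 ≡ 61 (mod 100).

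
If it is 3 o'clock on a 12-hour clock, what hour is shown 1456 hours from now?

1456 = 121·12 + 4, so 1456 mod 12 = 4.
3 + 4 → 7 on a 12-hour dial.

7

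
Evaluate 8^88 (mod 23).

1

Square-and-reduce mod 23: 8^1≡8, 8^2≡18, 8^4≡2, 8^8≡4, 8^16≡16, 8^32≡3, 8^64≡9.
Since 88 = 8 + 16 + 64 in binary, 8^88 ≡ 4·16·9 ≡ 1 (mod 23).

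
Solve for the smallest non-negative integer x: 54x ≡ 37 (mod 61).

47

54⁻¹ ≡ 26 (mod 61) because 54·26 = 1404 = 23·61 + 1.
Multiplying both sides by 26: x ≡ 26·37 = 962 ≡ 47 (mod 61).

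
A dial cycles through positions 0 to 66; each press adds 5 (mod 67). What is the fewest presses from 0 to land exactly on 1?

5·27 = 135 = 2·67 + 1, so 5⁻¹ ≡ 27 (mod 67).

27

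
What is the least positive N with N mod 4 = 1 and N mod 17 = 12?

29

x ≡ 1 (mod 4) gives x ∈ {1, 5, 9, 13, 17, 21, 25, 29}.
The first of these with x mod 17 = 12 is 29.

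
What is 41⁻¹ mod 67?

18

67 = 1·41 + 26
41 = 1·26 + 15
26 = 1·15 + 11
15 = 1·11 + 4
11 = 2·4 + 3
4 = 1·3 + 1
3 = 3·1 + 0
Back-substituting gives 41·18 ≡ 1 (mod 67).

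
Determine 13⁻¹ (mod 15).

7

15 = 1·13 + 2
13 = 6·2 + 1
2 = 2·1 + 0
Back-substituting gives 13·7 ≡ 1 (mod 15).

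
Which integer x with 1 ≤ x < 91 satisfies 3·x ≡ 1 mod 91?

3·61 = 183 = 2·91 + 1, so 3⁻¹ ≡ 61 (mod 91).

61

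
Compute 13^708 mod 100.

Successive squares of 13 mod 100: 13^1≡13, 13^2≡69, 13^4≡61, 13^8≡21, 13^16≡41, 13^32≡81, 13^64≡61, 13^128≡21, 13^256≡41, 13^512≡81.
Since 708 = 4 + 64 + 128 + 512 in binary, 13^708 ≡ 61·61·21·81 ≡ 21 (mod 100).

21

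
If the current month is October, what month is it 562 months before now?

December

562 − 46·12 = 10, so 562 ≡ 10 (mod 12).
October − 10 months → December.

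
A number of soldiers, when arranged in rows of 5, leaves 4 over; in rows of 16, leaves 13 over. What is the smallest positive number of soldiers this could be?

x ≡ 4 (mod 5) gives x ∈ {4, 9, 14, 19, 24, 29}.
The first of these with x mod 16 = 13 is 29.

29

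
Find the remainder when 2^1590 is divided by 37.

Square-and-reduce mod 37: 2^1≡2, 2^2≡4, 2^4≡16, 2^8≡34, 2^16≡9, 2^32≡7, 2^64≡12, 2^128≡33, 2^256≡16, 2^512≡34, 2^1024≡9.
1590 = 2 + 4 + 16 + 32 + 512 + 1024, so 2^1590 ≡ 4·16·9·7·34·9 ≡ 27 (mod 37).

27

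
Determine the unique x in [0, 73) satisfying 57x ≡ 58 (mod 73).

42

57⁻¹ ≡ 41 (mod 73) because 57·41 = 2337 = 32·73 + 1.
So x ≡ 41·58 = 2378 ≡ 42 (mod 73).
Check: 57·42 = 2394 = 32·73 + 58.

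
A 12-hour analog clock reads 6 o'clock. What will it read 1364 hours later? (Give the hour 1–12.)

1364 = 113·12 + 8, so 1364 mod 12 = 8.
6 + 8 → 2 on a 12-hour dial.

2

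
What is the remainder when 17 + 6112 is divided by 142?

6112 − 43·142 = 6, so 6112 ≡ 6 (mod 142).
(17 + 6) mod 142 = 23.

23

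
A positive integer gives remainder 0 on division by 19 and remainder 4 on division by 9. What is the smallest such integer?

76

Since 9·17 ≡ 1 (mod 19), take x = 4 + 9·((0−4)·17 mod 19) = 4 + 9·8 = 76.
Check: 76 mod 19 = 0, 76 mod 9 = 4.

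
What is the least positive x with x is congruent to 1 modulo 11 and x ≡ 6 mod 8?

x ≡ 6 (mod 8) gives x ∈ {6, 14, 22, 30, 38, 46, 54, 62, …}.
The first of these with x mod 11 = 1 is 78.

78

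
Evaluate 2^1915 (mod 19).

Square-and-reduce mod 19: 2^1≡2, 2^2≡4, 2^4≡16, 2^8≡9, 2^16≡5, 2^32≡6, 2^64≡17, 2^128≡4, 2^256≡16, 2^512≡9, 2^1024≡5.
1915 = 1 + 2 + 8 + 16 + 32 + 64 + 256 + 512 + 1024, so 2^1915 ≡ 2·4·9·5·6·17·16·9·5 ≡ 14 (mod 19).

14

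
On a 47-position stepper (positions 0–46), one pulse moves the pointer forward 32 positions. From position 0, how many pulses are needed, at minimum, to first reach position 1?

32·25 = 800 = 17·47 + 1, so 32⁻¹ ≡ 25 (mod 47).

25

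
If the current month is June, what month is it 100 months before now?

100 = 8·12 + 4, so 100 mod 12 = 4.
June − 4 months → February.

February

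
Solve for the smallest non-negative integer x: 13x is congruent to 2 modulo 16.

10

13⁻¹ ≡ 5 (mod 16) because 13·5 = 65 = 4·16 + 1.
So x ≡ 5·2 = 10 ≡ 10 (mod 16).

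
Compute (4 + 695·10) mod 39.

695·10 = 6950.
6950 − 178·39 = 8, so 6950 ≡ 8 (mod 39).
(4 + 8) mod 39 = 12.

12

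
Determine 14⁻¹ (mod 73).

14·47 = 658 = 9·73 + 1, so 14⁻¹ ≡ 47 (mod 73).

47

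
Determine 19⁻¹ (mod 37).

19·2 = 38 = 1·37 + 1, so 19⁻¹ ≡ 2 (mod 37).

2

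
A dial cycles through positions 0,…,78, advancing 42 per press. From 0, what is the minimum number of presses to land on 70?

The inverse of 42 mod 79 is 32 (since 42·32 = 1344 ≡ 1).
So x ≡ 32·70 = 2240 ≡ 28 (mod 79).
Check: 42·28 = 1176 = 14·79 + 70.

28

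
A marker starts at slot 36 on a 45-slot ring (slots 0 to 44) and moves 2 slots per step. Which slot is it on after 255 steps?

6

255·2 = 510.
510 mod 45 = 15 (since 11·45 = 495).
(36 + 15) mod 45 = 6.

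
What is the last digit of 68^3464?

Powers of 8 mod 10 repeat with period 4: 8, 4, 2, 6.
3464 leaves remainder 0 on division by 4, so 68^3464 ends in 6.

6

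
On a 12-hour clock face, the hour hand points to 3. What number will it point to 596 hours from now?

11

596 mod 12 = 8 (since 49·12 = 588).
3 + 8 → 11 on a 12-hour dial.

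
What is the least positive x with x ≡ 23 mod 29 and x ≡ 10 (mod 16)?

458

x ≡ 10 (mod 16) gives x ∈ {10, 26, 42, 58, 74, 90, 106, 122, …}.
The first of these with x mod 29 = 23 is 458.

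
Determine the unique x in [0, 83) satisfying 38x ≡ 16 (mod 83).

The inverse of 38 mod 83 is 59 (since 38·59 = 2242 ≡ 1).
Multiplying both sides by 59: x ≡ 59·16 = 944 ≡ 31 (mod 83).
Check: 38·31 = 1178 = 14·83 + 16.

31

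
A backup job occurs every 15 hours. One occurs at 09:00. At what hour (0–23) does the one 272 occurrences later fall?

9

272·15 = 4080.
4080 − 170·24 = 0, so 4080 ≡ 0 (mod 24).
(9 + 0) mod 24 = 9.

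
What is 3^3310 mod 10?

The units digit of 3^n cycles with period 4: 3, 9, 7, 1, …
3310 leaves remainder 2 on division by 4, so 3^3310 ends in 9.

9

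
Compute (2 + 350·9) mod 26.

6

350·9 = 3150.
3150 mod 26 = 4 (since 121·26 = 3146).
(2 + 4) mod 26 = 6.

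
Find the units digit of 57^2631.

Last digits of 7^n: 7, 9, 3, 1 (period 4).
2631 leaves remainder 3 on division by 4, so 57^2631 ends in 3.

3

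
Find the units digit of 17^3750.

9

Last digits of 7^n: 7, 9, 3, 1 (period 4).
3750 mod 4 = 2, so the last digit matches 7^2 = 9.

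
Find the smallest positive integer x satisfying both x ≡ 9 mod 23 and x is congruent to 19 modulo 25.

469

Since 25·12 ≡ 1 (mod 23), take x = 19 + 25·((9−19)·12 mod 23) = 19 + 25·18 = 469.
Check: 469 mod 23 = 9, 469 mod 25 = 19.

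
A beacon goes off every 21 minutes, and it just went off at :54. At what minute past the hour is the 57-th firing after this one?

57·21 = 1197.
1197 mod 60 = 57 (since 19·60 = 1140).
(54 + 57) mod 60 = 51.

51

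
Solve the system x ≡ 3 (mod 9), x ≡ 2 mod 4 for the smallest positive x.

Since 4·7 ≡ 1 (mod 9), take x = 2 + 4·((3−2)·7 mod 9) = 2 + 4·7 = 30.
Check: 30 mod 9 = 3, 30 mod 4 = 2.

30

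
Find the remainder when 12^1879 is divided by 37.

Square-and-reduce mod 37: 12^1≡12, 12^2≡33, 12^4≡16, 12^8≡34, 12^16≡9, 12^32≡7, 12^64≡12, 12^128≡33, 12^256≡16, 12^512≡34, 12^1024≡9.
Since 1879 = 1 + 2 + 4 + 16 + 64 + 256 + 512 + 1024 in binary, 12^1879 ≡ 12·33·16·9·12·16·34·9 ≡ 9 (mod 37).

9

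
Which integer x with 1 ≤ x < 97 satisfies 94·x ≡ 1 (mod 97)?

32

94·32 = 3008 = 31·97 + 1, so 94⁻¹ ≡ 32 (mod 97).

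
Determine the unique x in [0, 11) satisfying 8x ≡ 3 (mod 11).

10

8⁻¹ ≡ 7 (mod 11) because 8·7 = 56 = 5·11 + 1.
Multiplying both sides by 7: x ≡ 7·3 = 21 ≡ 10 (mod 11).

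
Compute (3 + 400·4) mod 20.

400·4 = 1600.
1600 = 80·20 + 0, so 1600 mod 20 = 0.
(3 + 0) mod 20 = 3.

3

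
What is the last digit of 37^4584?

1

The units digit of 37^n cycles with period 4: 7, 9, 3, 1, …
4584 mod 4 = 0, so the last digit matches 7^4 = 1.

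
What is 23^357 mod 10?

The units digit of 23^n cycles with period 4: 3, 9, 7, 1, …
357 mod 4 = 1, so the last digit matches 3^1 = 3.

3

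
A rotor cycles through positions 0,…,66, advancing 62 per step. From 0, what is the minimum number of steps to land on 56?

29

The inverse of 62 mod 67 is 40 (since 62·40 = 2480 ≡ 1).
So x ≡ 40·56 = 2240 ≡ 29 (mod 67).
Check: 62·29 = 1798 = 26·67 + 56.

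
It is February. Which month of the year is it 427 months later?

427 mod 12 = 7 (since 35·12 = 420).
February + 7 months → September.

September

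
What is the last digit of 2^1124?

6

Last digits of 2^n: 2, 4, 8, 6 (period 4).
1124 mod 4 = 0, so the last digit matches 2^4 = 6.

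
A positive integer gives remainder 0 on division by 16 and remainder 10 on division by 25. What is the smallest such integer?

x ≡ 0 (mod 16) gives x ∈ {0, 16, 32, 48, 64, 80, 96, 112, …}.
The first of these with x mod 25 = 10 is 160.

160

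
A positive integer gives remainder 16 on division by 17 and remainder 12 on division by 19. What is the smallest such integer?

50

x ≡ 16 (mod 17) gives x ∈ {16, 33, 50}.
The first of these with x mod 19 = 12 is 50.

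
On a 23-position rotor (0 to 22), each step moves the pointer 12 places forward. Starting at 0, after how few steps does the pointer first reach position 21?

12⁻¹ ≡ 2 (mod 23) because 12·2 = 24 = 1·23 + 1.
So x ≡ 2·21 = 42 ≡ 19 (mod 23).

19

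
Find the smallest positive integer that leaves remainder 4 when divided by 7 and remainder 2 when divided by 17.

53

x ≡ 4 (mod 7) gives x ∈ {4, 11, 18, 25, 32, 39, 46, 53}.
The first of these with x mod 17 = 2 is 53.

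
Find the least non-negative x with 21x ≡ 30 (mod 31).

28

21⁻¹ ≡ 3 (mod 31) because 21·3 = 63 = 2·31 + 1.
Multiplying both sides by 3: x ≡ 3·30 = 90 ≡ 28 (mod 31).
Check: 21·28 = 588 = 18·31 + 30.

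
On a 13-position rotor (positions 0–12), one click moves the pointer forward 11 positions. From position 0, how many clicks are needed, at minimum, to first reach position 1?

11·6 = 66 = 5·13 + 1, so 11⁻¹ ≡ 6 (mod 13).

6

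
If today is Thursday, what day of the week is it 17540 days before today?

Saturday

17540 = 2505·7 + 5, so 17540 mod 7 = 5.
Thursday − 5 days → Saturday.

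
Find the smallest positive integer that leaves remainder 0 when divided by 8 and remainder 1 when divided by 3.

16

Since 3·3 ≡ 1 (mod 8), take x = 1 + 3·((0−1)·3 mod 8) = 1 + 3·5 = 16.
Check: 16 mod 8 = 0, 16 mod 3 = 1.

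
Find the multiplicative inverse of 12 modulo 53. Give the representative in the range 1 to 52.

12·31 = 372 = 7·53 + 1, so 12⁻¹ ≡ 31 (mod 53).

31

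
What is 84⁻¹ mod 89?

89 = 1·84 + 5
84 = 16·5 + 4
5 = 1·4 + 1
4 = 4·1 + 0
Back-substituting gives 84·71 ≡ 1 (mod 89).

71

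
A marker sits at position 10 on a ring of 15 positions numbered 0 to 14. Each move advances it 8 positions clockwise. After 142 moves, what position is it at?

6

142·8 = 1136.
1136 mod 15 = 11 (since 75·15 = 1125).
(10 + 11) mod 15 = 6.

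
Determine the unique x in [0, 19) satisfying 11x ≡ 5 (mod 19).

16

11⁻¹ ≡ 7 (mod 19) because 11·7 = 77 = 4·19 + 1.
So x ≡ 7·5 = 35 ≡ 16 (mod 19).
Check: 11·16 = 176 = 9·19 + 5.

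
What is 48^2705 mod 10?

8

Last digits of 8^n: 8, 4, 2, 6 (period 4).
2705 mod 4 = 1, so the last digit matches 8^1 = 8.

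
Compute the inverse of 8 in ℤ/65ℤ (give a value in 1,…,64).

57

65 = 8·8 + 1
8 = 8·1 + 0
Back-substituting gives 8·57 ≡ 1 (mod 65).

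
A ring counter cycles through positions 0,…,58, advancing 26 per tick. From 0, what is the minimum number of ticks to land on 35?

49

26⁻¹ ≡ 25 (mod 59) because 26·25 = 650 = 11·59 + 1.
So x ≡ 25·35 = 875 ≡ 49 (mod 59).
Check: 26·49 = 1274 = 21·59 + 35.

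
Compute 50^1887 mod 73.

3

Successive squares of 50 mod 73: 50^1≡50, 50^2≡18, 50^4≡32, 50^8≡2, 50^16≡4, 50^32≡16, 50^64≡37, 50^128≡55, 50^256≡32, 50^512≡2, 50^1024≡4.
1887 = 1 + 2 + 4 + 8 + 16 + 64 + 256 + 512 + 1024, so 50^1887 ≡ 50·18·32·2·4·37·32·2·4 ≡ 3 (mod 73).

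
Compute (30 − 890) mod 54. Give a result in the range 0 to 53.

4

890 = 16·54 + 26, so 890 mod 54 = 26.
(30 − 26) mod 54 = 4.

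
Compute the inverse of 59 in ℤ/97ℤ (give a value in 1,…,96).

74

59·74 = 4366 = 45·97 + 1, so 59⁻¹ ≡ 74 (mod 97).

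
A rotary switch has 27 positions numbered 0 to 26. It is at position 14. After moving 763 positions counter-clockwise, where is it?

763 mod 27 = 7 (since 28·27 = 756).
(14 − 7) mod 27 = 7.

7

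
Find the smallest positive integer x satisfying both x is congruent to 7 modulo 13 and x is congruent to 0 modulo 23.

46

x ≡ 7 (mod 13) gives x ∈ {7, 20, 33, 46}.
The first of these with x mod 23 = 0 is 46.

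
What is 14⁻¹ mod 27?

2

14·2 = 28 = 1·27 + 1, so 14⁻¹ ≡ 2 (mod 27).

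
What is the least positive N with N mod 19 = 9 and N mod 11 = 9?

Since 11·7 ≡ 1 (mod 19), take x = 9 + 11·((9−9)·7 mod 19) = 9 + 11·0 = 9.
Check: 9 mod 19 = 9, 9 mod 11 = 9.

9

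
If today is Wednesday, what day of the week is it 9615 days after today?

9615 mod 7 = 4 (since 1373·7 = 9611).
Wednesday + 4 days → Sunday.

Sunday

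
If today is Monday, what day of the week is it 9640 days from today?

Tuesday

9640 mod 7 = 1 (since 1377·7 = 9639).
Monday + 1 day → Tuesday.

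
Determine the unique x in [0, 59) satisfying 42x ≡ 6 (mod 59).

42⁻¹ ≡ 52 (mod 59) because 42·52 = 2184 = 37·59 + 1.
Multiplying both sides by 52: x ≡ 52·6 = 312 ≡ 17 (mod 59).
Check: 42·17 = 714 = 12·59 + 6.

17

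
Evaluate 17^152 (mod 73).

Successive squares of 17 mod 73: 17^1≡17, 17^2≡70, 17^4≡9, 17^8≡8, 17^16≡64, 17^32≡8, 17^64≡64, 17^128≡8.
152 = 8 + 16 + 128, so 17^152 ≡ 8·64·8 ≡ 8 (mod 73).

8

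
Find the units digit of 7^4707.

The units digit of 7^n cycles with period 4: 7, 9, 3, 1, …
4707 leaves remainder 3 on division by 4, so 7^4707 ends in 3.

3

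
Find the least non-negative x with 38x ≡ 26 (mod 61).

38⁻¹ ≡ 53 (mod 61) because 38·53 = 2014 = 33·61 + 1.
Multiplying both sides by 53: x ≡ 53·26 = 1378 ≡ 36 (mod 61).
Check: 38·36 = 1368 = 22·61 + 26.

36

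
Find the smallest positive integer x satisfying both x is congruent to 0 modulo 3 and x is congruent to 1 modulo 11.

x ≡ 0 (mod 3) gives x ∈ {0, 3, 6, 9, 12}.
The first of these with x mod 11 = 1 is 12.

12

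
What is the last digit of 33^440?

1

The units digit of 33^n cycles with period 4: 3, 9, 7, 1, …
440 leaves remainder 0 on division by 4, so 33^440 ends in 1.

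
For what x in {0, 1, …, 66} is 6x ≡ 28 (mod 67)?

The inverse of 6 mod 67 is 56 (since 6·56 = 336 ≡ 1).
So x ≡ 56·28 = 1568 ≡ 27 (mod 67).
Check: 6·27 = 162 = 2·67 + 28.

27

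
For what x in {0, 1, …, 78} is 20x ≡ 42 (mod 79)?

10

The inverse of 20 mod 79 is 4 (since 20·4 = 80 ≡ 1).
So x ≡ 4·42 = 168 ≡ 10 (mod 79).
Check: 20·10 = 200 = 2·79 + 42.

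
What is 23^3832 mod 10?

1

Last digits of 3^n: 3, 9, 7, 1 (period 4).
3832 leaves remainder 0 on division by 4, so 23^3832 ends in 1.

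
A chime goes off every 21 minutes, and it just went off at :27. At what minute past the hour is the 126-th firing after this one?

126·21 = 2646.
2646 = 44·60 + 6, so 2646 mod 60 = 6.
(27 + 6) mod 60 = 33.

33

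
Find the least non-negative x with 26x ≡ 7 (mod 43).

35

26⁻¹ ≡ 5 (mod 43) because 26·5 = 130 = 3·43 + 1.
Multiplying both sides by 5: x ≡ 5·7 = 35 ≡ 35 (mod 43).
Check: 26·35 = 910 = 21·43 + 7.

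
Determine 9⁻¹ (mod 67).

15

9·15 = 135 = 2·67 + 1, so 9⁻¹ ≡ 15 (mod 67).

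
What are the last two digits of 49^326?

01

By repeated squaring mod 100: 49^1≡49, 49^2≡1, 49^4≡1, 49^8≡1, 49^16≡1, 49^32≡1, 49^64≡1, 49^128≡1, 49^256≡1.
326 = 2 + 4 + 64 + 256, so 49^326 ≡ 1·1·1·1 ≡ 1 (mod 100).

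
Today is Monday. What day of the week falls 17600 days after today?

17600 − 2514·7 = 2, so 17600 ≡ 2 (mod 7).
Monday + 2 days → Wednesday.

Wednesday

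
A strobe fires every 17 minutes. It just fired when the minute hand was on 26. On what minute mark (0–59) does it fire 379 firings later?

49

379·17 = 6443.
6443 − 107·60 = 23, so 6443 ≡ 23 (mod 60).
(26 + 23) mod 60 = 49.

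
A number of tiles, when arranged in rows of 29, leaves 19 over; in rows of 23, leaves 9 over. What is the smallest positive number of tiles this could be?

x ≡ 9 (mod 23) gives x ∈ {9, 32, 55, 78, 101, 124, 147, 170, …}.
The first of these with x mod 29 = 19 is 193.

193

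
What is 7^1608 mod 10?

1

Last digits of 7^n: 7, 9, 3, 1 (period 4).
1608 mod 4 = 0, so the last digit matches 7^4 = 1.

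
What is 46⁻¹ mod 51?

51 = 1·46 + 5
46 = 9·5 + 1
5 = 5·1 + 0
Back-substituting gives 46·10 ≡ 1 (mod 51).

10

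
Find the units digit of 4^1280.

6

The units digit of 4^n cycles with period 2: 4, 6, …
1280 leaves remainder 0 on division by 2, so 4^1280 ends in 6.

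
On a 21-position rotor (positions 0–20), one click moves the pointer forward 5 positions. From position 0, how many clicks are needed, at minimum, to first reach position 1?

21 = 4·5 + 1
5 = 5·1 + 0
Back-substituting gives 5·17 ≡ 1 (mod 21).

17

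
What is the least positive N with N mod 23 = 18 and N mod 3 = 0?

18

Since 3·8 ≡ 1 (mod 23), take x = 0 + 3·((18−0)·8 mod 23) = 0 + 3·6 = 18.
Check: 18 mod 23 = 18, 18 mod 3 = 0.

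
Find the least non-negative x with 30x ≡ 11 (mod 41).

40

30⁻¹ ≡ 26 (mod 41) because 30·26 = 780 = 19·41 + 1.
So x ≡ 26·11 = 286 ≡ 40 (mod 41).
Check: 30·40 = 1200 = 29·41 + 11.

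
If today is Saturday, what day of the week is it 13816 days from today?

Thursday

13816 − 1973·7 = 5, so 13816 ≡ 5 (mod 7).
Saturday + 5 days → Thursday.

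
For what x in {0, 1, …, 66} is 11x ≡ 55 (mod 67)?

11⁻¹ ≡ 61 (mod 67) because 11·61 = 671 = 10·67 + 1.
Multiplying both sides by 61: x ≡ 61·55 = 3355 ≡ 5 (mod 67).
Check: 11·5 = 55 = 0·67 + 55.

5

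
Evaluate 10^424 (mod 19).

By repeated squaring mod 19: 10^1≡10, 10^2≡5, 10^4≡6, 10^8≡17, 10^16≡4, 10^32≡16, 10^64≡9, 10^128≡5, 10^256≡6.
424 = 8 + 32 + 128 + 256, so 10^424 ≡ 17·16·5·6 ≡ 9 (mod 19).

9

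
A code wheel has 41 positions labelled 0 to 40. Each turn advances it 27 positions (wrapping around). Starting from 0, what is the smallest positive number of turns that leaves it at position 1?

27·38 = 1026 = 25·41 + 1, so 27⁻¹ ≡ 38 (mod 41).

38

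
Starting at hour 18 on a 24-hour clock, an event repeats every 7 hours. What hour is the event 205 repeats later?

205·7 = 1435.
Dividing 1435 by 24 gives quotient 59 and remainder 19.
(18 + 19) mod 24 = 13.

13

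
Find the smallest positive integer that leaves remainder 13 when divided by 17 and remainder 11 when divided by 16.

251

Since 16·16 ≡ 1 (mod 17), take x = 11 + 16·((13−11)·16 mod 17) = 11 + 16·15 = 251.
Check: 251 mod 17 = 13, 251 mod 16 = 11.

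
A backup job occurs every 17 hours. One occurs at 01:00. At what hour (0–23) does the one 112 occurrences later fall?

112·17 = 1904.
Dividing 1904 by 24 gives quotient 79 and remainder 8.
(1 + 8) mod 24 = 9.

9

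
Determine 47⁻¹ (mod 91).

91 = 1·47 + 44
47 = 1·44 + 3
44 = 14·3 + 2
3 = 1·2 + 1
2 = 2·1 + 0
Back-substituting gives 47·31 ≡ 1 (mod 91).

31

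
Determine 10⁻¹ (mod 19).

10·2 = 20 = 1·19 + 1, so 10⁻¹ ≡ 2 (mod 19).

2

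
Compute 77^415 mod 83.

26

Square-and-reduce mod 83: 77^1≡77, 77^2≡36, 77^4≡51, 77^8≡28, 77^16≡37, 77^32≡41, 77^64≡21, 77^128≡26, 77^256≡12.
Since 415 = 1 + 2 + 4 + 8 + 16 + 128 + 256 in binary, 77^415 ≡ 77·36·51·28·37·26·12 ≡ 26 (mod 83).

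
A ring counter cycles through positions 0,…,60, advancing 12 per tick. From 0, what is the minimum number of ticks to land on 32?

23

The inverse of 12 mod 61 is 56 (since 12·56 = 672 ≡ 1).
So x ≡ 56·32 = 1792 ≡ 23 (mod 61).
Check: 12·23 = 276 = 4·61 + 32.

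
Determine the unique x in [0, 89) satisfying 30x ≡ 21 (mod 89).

30⁻¹ ≡ 3 (mod 89) because 30·3 = 90 = 1·89 + 1.
Multiplying both sides by 3: x ≡ 3·21 = 63 ≡ 63 (mod 89).

63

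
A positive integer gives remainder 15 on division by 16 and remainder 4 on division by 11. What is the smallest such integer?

x ≡ 4 (mod 11) gives x ∈ {4, 15}.
The first of these with x mod 16 = 15 is 15.

15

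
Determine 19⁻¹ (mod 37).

37 = 1·19 + 18
19 = 1·18 + 1
18 = 18·1 + 0
Back-substituting gives 19·2 ≡ 1 (mod 37).

2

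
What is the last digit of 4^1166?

6

Powers of 4 mod 10 repeat with period 2: 4, 6.
1166 mod 2 = 0, so the last digit matches 4^2 = 6.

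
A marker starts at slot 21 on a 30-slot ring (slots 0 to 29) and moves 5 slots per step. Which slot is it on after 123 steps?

123·5 = 615.
615 − 20·30 = 15, so 615 ≡ 15 (mod 30).
(21 + 15) mod 30 = 6.

6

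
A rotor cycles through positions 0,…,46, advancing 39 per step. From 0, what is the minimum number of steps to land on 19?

27

The inverse of 39 mod 47 is 41 (since 39·41 = 1599 ≡ 1).
Multiplying both sides by 41: x ≡ 41·19 = 779 ≡ 27 (mod 47).
Check: 39·27 = 1053 = 22·47 + 19.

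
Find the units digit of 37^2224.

1

Powers of 7 mod 10 repeat with period 4: 7, 9, 3, 1.
2224 mod 4 = 0, so the last digit matches 7^4 = 1.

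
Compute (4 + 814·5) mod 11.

4

814·5 = 4070.
4070 − 370·11 = 0, so 4070 ≡ 0 (mod 11).
(4 + 0) mod 11 = 4.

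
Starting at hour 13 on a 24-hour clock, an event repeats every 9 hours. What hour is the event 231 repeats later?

231·9 = 2079.
2079 = 86·24 + 15, so 2079 mod 24 = 15.
(13 + 15) mod 24 = 4.

4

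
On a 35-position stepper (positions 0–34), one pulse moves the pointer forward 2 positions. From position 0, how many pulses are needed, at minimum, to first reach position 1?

35 = 17·2 + 1
2 = 2·1 + 0
Back-substituting gives 2·18 ≡ 1 (mod 35).

18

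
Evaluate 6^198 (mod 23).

Successive squares of 6 mod 23: 6^1≡6, 6^2≡13, 6^4≡8, 6^8≡18, 6^16≡2, 6^32≡4, 6^64≡16, 6^128≡3.
Since 198 = 2 + 4 + 64 + 128 in binary, 6^198 ≡ 13·8·16·3 ≡ 1 (mod 23).

1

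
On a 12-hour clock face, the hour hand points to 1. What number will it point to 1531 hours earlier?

6

1531 − 127·12 = 7, so 1531 ≡ 7 (mod 12).
1 − 7 → 6 on a 12-hour dial.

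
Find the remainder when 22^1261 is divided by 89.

Square-and-reduce mod 89: 22^1≡22, 22^2≡39, 22^4≡8, 22^8≡64, 22^16≡2, 22^32≡4, 22^64≡16, 22^128≡78, 22^256≡32, 22^512≡45, 22^1024≡67.
Since 1261 = 1 + 4 + 8 + 32 + 64 + 128 + 1024 in binary, 22^1261 ≡ 22·8·64·4·16·78·67 ≡ 11 (mod 89).

11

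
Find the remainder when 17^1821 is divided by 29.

17

By repeated squaring mod 29: 17^1≡17, 17^2≡28, 17^4≡1, 17^8≡1, 17^16≡1, 17^32≡1, 17^64≡1, 17^128≡1, 17^256≡1, 17^512≡1, 17^1024≡1.
Since 1821 = 1 + 4 + 8 + 16 + 256 + 512 + 1024 in binary, 17^1821 ≡ 17·1·1·1·1·1·1 ≡ 17 (mod 29).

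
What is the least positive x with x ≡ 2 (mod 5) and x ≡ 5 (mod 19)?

62

x ≡ 2 (mod 5) gives x ∈ {2, 7, 12, 17, 22, 27, 32, 37, …}.
The first of these with x mod 19 = 5 is 62.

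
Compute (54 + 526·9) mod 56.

28

526·9 = 4734.
4734 = 84·56 + 30, so 4734 mod 56 = 30.
(54 + 30) mod 56 = 28.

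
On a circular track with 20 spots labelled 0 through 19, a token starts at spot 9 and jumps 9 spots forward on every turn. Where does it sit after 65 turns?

14

65·9 = 585.
585 = 29·20 + 5, so 585 mod 20 = 5.
(9 + 5) mod 20 = 14.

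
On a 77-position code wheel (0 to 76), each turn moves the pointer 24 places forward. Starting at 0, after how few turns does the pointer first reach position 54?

60

24⁻¹ ≡ 61 (mod 77) because 24·61 = 1464 = 19·77 + 1.
So x ≡ 61·54 = 3294 ≡ 60 (mod 77).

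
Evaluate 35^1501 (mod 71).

Successive squares of 35 mod 71: 35^1≡35, 35^2≡18, 35^4≡40, 35^8≡38, 35^16≡24, 35^32≡8, 35^64≡64, 35^128≡49, 35^256≡58, 35^512≡27, 35^1024≡19.
Since 1501 = 1 + 4 + 8 + 16 + 64 + 128 + 256 + 1024 in binary, 35^1501 ≡ 35·40·38·24·64·49·58·19 ≡ 55 (mod 71).

55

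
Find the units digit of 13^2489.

3

Powers of 3 mod 10 repeat with period 4: 3, 9, 7, 1.
2489 leaves remainder 1 on division by 4, so 13^2489 ends in 3.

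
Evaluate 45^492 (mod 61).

34

Successive squares of 45 mod 61: 45^1≡45, 45^2≡12, 45^4≡22, 45^8≡57, 45^16≡16, 45^32≡12, 45^64≡22, 45^128≡57, 45^256≡16.
Since 492 = 4 + 8 + 32 + 64 + 128 + 256 in binary, 45^492 ≡ 22·57·12·22·57·16 ≡ 34 (mod 61).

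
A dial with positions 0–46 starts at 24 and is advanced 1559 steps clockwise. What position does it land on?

1559 mod 47 = 8 (since 33·47 = 1551).
(24 + 8) mod 47 = 32.

32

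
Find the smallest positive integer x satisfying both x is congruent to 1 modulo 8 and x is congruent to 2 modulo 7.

9

x ≡ 2 (mod 7) gives x ∈ {2, 9}.
The first of these with x mod 8 = 1 is 9.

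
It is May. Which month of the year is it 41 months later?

October

Dividing 41 by 12 gives quotient 3 and remainder 5.
May + 5 months → October.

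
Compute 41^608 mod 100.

By repeated squaring mod 100: 41^1≡41, 41^2≡81, 41^4≡61, 41^8≡21, 41^16≡41, 41^32≡81, 41^64≡61, 41^128≡21, 41^256≡41, 41^512≡81.
608 = 32 + 64 + 512, so 41^608 ≡ 81·61·81 ≡ 21 (mod 100).

21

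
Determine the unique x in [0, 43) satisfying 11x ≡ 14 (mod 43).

11⁻¹ ≡ 4 (mod 43) because 11·4 = 44 = 1·43 + 1.
Multiplying both sides by 4: x ≡ 4·14 = 56 ≡ 13 (mod 43).

13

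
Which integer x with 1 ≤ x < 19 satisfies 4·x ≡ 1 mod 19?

5

4·5 = 20 = 1·19 + 1, so 4⁻¹ ≡ 5 (mod 19).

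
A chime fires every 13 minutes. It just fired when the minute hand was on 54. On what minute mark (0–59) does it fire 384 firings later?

384·13 = 4992.
4992 = 83·60 + 12, so 4992 mod 60 = 12.
(54 + 12) mod 60 = 6.

6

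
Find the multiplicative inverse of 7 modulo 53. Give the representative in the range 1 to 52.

53 = 7·7 + 4
7 = 1·4 + 3
4 = 1·3 + 1
3 = 3·1 + 0
Back-substituting gives 7·38 ≡ 1 (mod 53).

38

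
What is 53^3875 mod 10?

Last digits of 3^n: 3, 9, 7, 1 (period 4).
3875 leaves remainder 3 on division by 4, so 53^3875 ends in 7.

7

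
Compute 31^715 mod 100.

By repeated squaring mod 100: 31^1≡31, 31^2≡61, 31^4≡21, 31^8≡41, 31^16≡81, 31^32≡61, 31^64≡21, 31^128≡41, 31^256≡81, 31^512≡61.
715 = 1 + 2 + 8 + 64 + 128 + 512, so 31^715 ≡ 31·61·41·21·41·61 ≡ 51 (mod 100).

51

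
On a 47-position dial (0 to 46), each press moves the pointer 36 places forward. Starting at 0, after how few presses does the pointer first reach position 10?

36⁻¹ ≡ 17 (mod 47) because 36·17 = 612 = 13·47 + 1.
So x ≡ 17·10 = 170 ≡ 29 (mod 47).

29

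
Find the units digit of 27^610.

9

The units digit of 27^n cycles with period 4: 7, 9, 3, 1, …
610 mod 4 = 2, so the last digit matches 7^2 = 9.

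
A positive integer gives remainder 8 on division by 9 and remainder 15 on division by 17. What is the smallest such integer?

x ≡ 8 (mod 9) gives x ∈ {8, 17, 26, 35, 44, 53, 62, 71, …}.
The first of these with x mod 17 = 15 is 134.

134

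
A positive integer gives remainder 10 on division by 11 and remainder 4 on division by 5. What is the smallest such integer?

x ≡ 4 (mod 5) gives x ∈ {4, 9, 14, 19, 24, 29, 34, 39, …}.
The first of these with x mod 11 = 10 is 54.

54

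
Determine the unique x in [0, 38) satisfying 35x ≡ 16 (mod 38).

20

The inverse of 35 mod 38 is 25 (since 35·25 = 875 ≡ 1).
Multiplying both sides by 25: x ≡ 25·16 = 400 ≡ 20 (mod 38).
Check: 35·20 = 700 = 18·38 + 16.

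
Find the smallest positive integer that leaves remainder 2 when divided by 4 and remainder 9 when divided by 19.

x ≡ 2 (mod 4) gives x ∈ {2, 6, 10, 14, 18, 22, 26, 30, …}.
The first of these with x mod 19 = 9 is 66.

66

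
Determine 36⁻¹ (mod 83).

36·30 = 1080 = 13·83 + 1, so 36⁻¹ ≡ 30 (mod 83).

30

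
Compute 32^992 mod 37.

By repeated squaring mod 37: 32^1≡32, 32^2≡25, 32^4≡33, 32^8≡16, 32^16≡34, 32^32≡9, 32^64≡7, 32^128≡12, 32^256≡33, 32^512≡16.
992 = 32 + 64 + 128 + 256 + 512, so 32^992 ≡ 9·7·12·33·16 ≡ 12 (mod 37).

12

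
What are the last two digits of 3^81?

03

Successive squares of 3 mod 100: 3^1≡3, 3^2≡9, 3^4≡81, 3^8≡61, 3^16≡21, 3^32≡41, 3^64≡81.
81 = 1 + 16 + 64, so 3^81 ≡ 3·21·81 ≡ 3 (mod 100).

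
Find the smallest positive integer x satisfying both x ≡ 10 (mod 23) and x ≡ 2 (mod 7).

79

Since 7·10 ≡ 1 (mod 23), take x = 2 + 7·((10−2)·10 mod 23) = 2 + 7·11 = 79.
Check: 79 mod 23 = 10, 79 mod 7 = 2.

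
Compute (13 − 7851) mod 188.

58

Dividing 7851 by 188 gives quotient 41 and remainder 143.
(13 − 143) mod 188 = 58.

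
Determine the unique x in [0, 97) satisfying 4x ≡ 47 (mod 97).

4⁻¹ ≡ 73 (mod 97) because 4·73 = 292 = 3·97 + 1.
So x ≡ 73·47 = 3431 ≡ 36 (mod 97).

36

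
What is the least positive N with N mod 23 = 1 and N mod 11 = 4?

70

Since 11·21 ≡ 1 (mod 23), take x = 4 + 11·((1−4)·21 mod 23) = 4 + 11·6 = 70.
Check: 70 mod 23 = 1, 70 mod 11 = 4.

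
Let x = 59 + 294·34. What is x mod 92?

27

294·34 = 9996.
9996 = 108·92 + 60, so 9996 mod 92 = 60.
(59 + 60) mod 92 = 27.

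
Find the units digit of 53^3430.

Powers of 3 mod 10 repeat with period 4: 3, 9, 7, 1.
3430 mod 4 = 2, so the last digit matches 3^2 = 9.

9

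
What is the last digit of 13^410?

9

Last digits of 3^n: 3, 9, 7, 1 (period 4).
410 mod 4 = 2, so the last digit matches 3^2 = 9.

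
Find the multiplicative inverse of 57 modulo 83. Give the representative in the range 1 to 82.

83 = 1·57 + 26
57 = 2·26 + 5
26 = 5·5 + 1
5 = 5·1 + 0
Back-substituting gives 57·67 ≡ 1 (mod 83).

67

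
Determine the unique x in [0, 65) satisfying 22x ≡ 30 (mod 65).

25

The inverse of 22 mod 65 is 3 (since 22·3 = 66 ≡ 1).
Multiplying both sides by 3: x ≡ 3·30 = 90 ≡ 25 (mod 65).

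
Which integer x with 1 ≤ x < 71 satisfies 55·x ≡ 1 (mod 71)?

31

55·31 = 1705 = 24·71 + 1, so 55⁻¹ ≡ 31 (mod 71).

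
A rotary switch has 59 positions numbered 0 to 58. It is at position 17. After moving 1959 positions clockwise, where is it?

1959 − 33·59 = 12, so 1959 ≡ 12 (mod 59).
(17 + 12) mod 59 = 29.

29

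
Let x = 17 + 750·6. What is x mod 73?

64

750·6 = 4500.
4500 = 61·73 + 47, so 4500 mod 73 = 47.
(17 + 47) mod 73 = 64.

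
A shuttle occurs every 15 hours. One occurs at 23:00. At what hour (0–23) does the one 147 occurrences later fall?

20

147·15 = 2205.
2205 mod 24 = 21 (since 91·24 = 2184).
(23 + 21) mod 24 = 20.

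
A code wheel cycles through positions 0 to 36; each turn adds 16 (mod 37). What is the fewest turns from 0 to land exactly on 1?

37 = 2·16 + 5
16 = 3·5 + 1
5 = 5·1 + 0
Back-substituting gives 16·7 ≡ 1 (mod 37).

7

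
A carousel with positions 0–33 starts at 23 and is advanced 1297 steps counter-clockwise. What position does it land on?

1297 = 38·34 + 5, so 1297 mod 34 = 5.
(23 − 5) mod 34 = 18.

18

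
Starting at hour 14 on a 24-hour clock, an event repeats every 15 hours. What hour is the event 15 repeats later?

15·15 = 225.
225 = 9·24 + 9, so 225 mod 24 = 9.
(14 + 9) mod 24 = 23.

23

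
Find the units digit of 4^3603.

4

The units digit of 4^n cycles with period 2: 4, 6, …
3603 mod 2 = 1, so the last digit matches 4^1 = 4.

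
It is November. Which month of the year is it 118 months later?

September

Dividing 118 by 12 gives quotient 9 and remainder 10.
November + 10 months → September.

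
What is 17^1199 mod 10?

3

The units digit of 17^n cycles with period 4: 7, 9, 3, 1, …
1199 mod 4 = 3, so the last digit matches 7^3 = 3.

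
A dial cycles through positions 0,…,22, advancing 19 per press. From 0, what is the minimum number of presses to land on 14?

8

19⁻¹ ≡ 17 (mod 23) because 19·17 = 323 = 14·23 + 1.
So x ≡ 17·14 = 238 ≡ 8 (mod 23).
Check: 19·8 = 152 = 6·23 + 14.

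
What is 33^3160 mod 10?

1

Last digits of 3^n: 3, 9, 7, 1 (period 4).
3160 mod 4 = 0, so the last digit matches 3^4 = 1.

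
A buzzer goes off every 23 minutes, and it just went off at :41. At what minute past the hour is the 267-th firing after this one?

2

267·23 = 6141.
6141 = 102·60 + 21, so 6141 mod 60 = 21.
(41 + 21) mod 60 = 2.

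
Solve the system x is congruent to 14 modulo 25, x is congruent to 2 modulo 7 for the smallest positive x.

Since 7·18 ≡ 1 (mod 25), take x = 2 + 7·((14−2)·18 mod 25) = 2 + 7·16 = 114.
Check: 114 mod 25 = 14, 114 mod 7 = 2.

114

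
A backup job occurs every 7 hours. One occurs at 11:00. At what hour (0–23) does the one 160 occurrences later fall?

160·7 = 1120.
1120 mod 24 = 16 (since 46·24 = 1104).
(11 + 16) mod 24 = 3.

3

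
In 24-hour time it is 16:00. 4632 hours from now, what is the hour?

16

4632 = 193·24 + 0, so 4632 mod 24 = 0.
(16 + 0) mod 24 = 16.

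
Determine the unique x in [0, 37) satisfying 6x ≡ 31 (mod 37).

The inverse of 6 mod 37 is 31 (since 6·31 = 186 ≡ 1).
So x ≡ 31·31 = 961 ≡ 36 (mod 37).

36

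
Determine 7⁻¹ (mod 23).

10

7·10 = 70 = 3·23 + 1, so 7⁻¹ ≡ 10 (mod 23).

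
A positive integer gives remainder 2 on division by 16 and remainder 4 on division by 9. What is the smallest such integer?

130

Since 9·9 ≡ 1 (mod 16), take x = 4 + 9·((2−4)·9 mod 16) = 4 + 9·14 = 130.
Check: 130 mod 16 = 2, 130 mod 9 = 4.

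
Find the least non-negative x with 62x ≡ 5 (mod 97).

The inverse of 62 mod 97 is 36 (since 62·36 = 2232 ≡ 1).
So x ≡ 36·5 = 180 ≡ 83 (mod 97).
Check: 62·83 = 5146 = 53·97 + 5.

83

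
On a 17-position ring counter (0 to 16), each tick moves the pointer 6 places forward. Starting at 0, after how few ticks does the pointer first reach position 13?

5

6⁻¹ ≡ 3 (mod 17) because 6·3 = 18 = 1·17 + 1.
So x ≡ 3·13 = 39 ≡ 5 (mod 17).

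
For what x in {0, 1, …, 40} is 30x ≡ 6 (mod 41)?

The inverse of 30 mod 41 is 26 (since 30·26 = 780 ≡ 1).
Multiplying both sides by 26: x ≡ 26·6 = 156 ≡ 33 (mod 41).

33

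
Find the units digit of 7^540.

1

Last digits of 7^n: 7, 9, 3, 1 (period 4).
540 leaves remainder 0 on division by 4, so 7^540 ends in 1.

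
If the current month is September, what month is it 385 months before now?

August

385 mod 12 = 1 (since 32·12 = 384).
September − 1 month → August.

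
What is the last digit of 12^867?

8

Last digits of 2^n: 2, 4, 8, 6 (period 4).
867 mod 4 = 3, so the last digit matches 2^3 = 8.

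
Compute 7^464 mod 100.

1

Square-and-reduce mod 100: 7^1≡7, 7^2≡49, 7^4≡1, 7^8≡1, 7^16≡1, 7^32≡1, 7^64≡1, 7^128≡1, 7^256≡1.
Since 464 = 16 + 64 + 128 + 256 in binary, 7^464 ≡ 1·1·1·1 ≡ 1 (mod 100).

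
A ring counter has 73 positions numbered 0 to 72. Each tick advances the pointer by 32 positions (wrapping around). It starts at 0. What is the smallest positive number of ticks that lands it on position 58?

52

32⁻¹ ≡ 16 (mod 73) because 32·16 = 512 = 7·73 + 1.
So x ≡ 16·58 = 928 ≡ 52 (mod 73).
Check: 32·52 = 1664 = 22·73 + 58.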